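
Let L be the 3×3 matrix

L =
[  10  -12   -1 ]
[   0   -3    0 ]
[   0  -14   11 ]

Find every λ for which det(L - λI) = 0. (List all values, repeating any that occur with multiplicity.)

The characteristic polynomial is p(r) = det(rI - L).
Expanding the 3×3 determinant: p(r) = r^3 - 18r^2 + 47r + 330.
Try r = 11: p(11) = 0, so 11 is a root.
Factor out (r - 11): p(r) = (r - 11)·(r^2 - 7r - 30).
The quadratic factors as (r + 3)·(r - 10).
Eigenvalues: -3, 10, 11.

-3, 10, 11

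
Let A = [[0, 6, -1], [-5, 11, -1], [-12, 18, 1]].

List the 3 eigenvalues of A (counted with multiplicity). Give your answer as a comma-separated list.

3, 4, 5

Set up det(λI - A) = 0.
Cofactor expansion gives p(λ) = λ^3 - 12λ^2 + 47λ - 60.
Since p(3) = 0, λ = 3 is a root.
Factor out (λ - 3): p(λ) = (λ - 3)·(λ^2 - 9λ + 20).
The quadratic factors as (λ - 4)·(λ - 5).
Eigenvalues: 3, 4, 5.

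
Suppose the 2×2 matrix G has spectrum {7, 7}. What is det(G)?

det(G) is the product of the eigenvalues: (7) · (7) = 49.

49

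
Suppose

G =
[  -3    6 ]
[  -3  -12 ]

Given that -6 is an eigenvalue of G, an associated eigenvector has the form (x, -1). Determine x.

We need (G + 6I)v = 0.
G + 6I = [[3, 6], [-3, -6]].
Row 1: (3)·x + (6)·-1 = 0
Row 2: (-3)·x + (-6)·-1 = 0
Solving gives x = 2.
Check: G·(2, -1) = (-12, 6) = -6·(2, -1).

2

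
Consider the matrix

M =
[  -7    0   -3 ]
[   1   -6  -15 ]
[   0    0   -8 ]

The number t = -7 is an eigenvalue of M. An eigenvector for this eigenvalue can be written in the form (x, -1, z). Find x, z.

We need (M + 7I)v = 0.
M + 7I = [[0, 0, -3], [1, 1, -15], [0, 0, -1]].
Row 1: (0)·x + (0)·-1 + (-3)·z = 0
Row 2: (1)·x + (1)·-1 + (-15)·z = 0
Row 3: (0)·x + (0)·-1 + (-1)·z = 0
Solving gives x = 1, z = 0.
Check: M·(1, -1, 0) = (-7, 7, 0) = -7·(1, -1, 0).

1, 0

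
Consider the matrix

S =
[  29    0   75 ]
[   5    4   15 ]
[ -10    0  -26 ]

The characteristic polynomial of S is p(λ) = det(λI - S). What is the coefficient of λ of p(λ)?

p(λ) = λ^3 - 7λ^2 + 8λ + 16.
The coefficient of λ is 8.

8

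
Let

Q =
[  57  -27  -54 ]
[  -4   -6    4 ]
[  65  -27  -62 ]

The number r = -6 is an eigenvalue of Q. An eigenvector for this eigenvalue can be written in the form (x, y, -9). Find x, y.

-9, -3

We need (Q + 6I)v = 0.
Q + 6I = [[63, -27, -54], [-4, 0, 4], [65, -27, -56]].
Row 1: (63)·x + (-27)·y + (-54)·-9 = 0
Row 2: (-4)·x + (0)·y + (4)·-9 = 0
Row 3: (65)·x + (-27)·y + (-56)·-9 = 0
Solving gives x = -9, y = -3.
Check: Q·(-9, -3, -9) = (54, 18, 54) = -6·(-9, -3, -9).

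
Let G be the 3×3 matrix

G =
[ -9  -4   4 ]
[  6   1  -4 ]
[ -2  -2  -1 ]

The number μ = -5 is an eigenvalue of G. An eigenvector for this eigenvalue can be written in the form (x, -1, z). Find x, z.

1, 0

We need (G + 5I)v = 0.
G + 5I = [[-4, -4, 4], [6, 6, -4], [-2, -2, 4]].
Row 1: (-4)·x + (-4)·-1 + (4)·z = 0
Row 2: (6)·x + (6)·-1 + (-4)·z = 0
Row 3: (-2)·x + (-2)·-1 + (4)·z = 0
Solving gives x = 1, z = 0.
Check: G·(1, -1, 0) = (-5, 5, 0) = -5·(1, -1, 0).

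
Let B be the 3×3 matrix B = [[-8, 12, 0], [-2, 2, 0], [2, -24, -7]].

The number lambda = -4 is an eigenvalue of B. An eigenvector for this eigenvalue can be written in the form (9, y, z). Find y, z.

We need (B + 4I)v = 0.
B + 4I = [[-4, 12, 0], [-2, 6, 0], [2, -24, -3]].
Row 1: (-4)·9 + (12)·y + (0)·z = 0
Row 2: (-2)·9 + (6)·y + (0)·z = 0
Row 3: (2)·9 + (-24)·y + (-3)·z = 0
Solving gives y = 3, z = -18.
Check: B·(9, 3, -18) = (-36, -12, 72) = -4·(9, 3, -18).

3, -18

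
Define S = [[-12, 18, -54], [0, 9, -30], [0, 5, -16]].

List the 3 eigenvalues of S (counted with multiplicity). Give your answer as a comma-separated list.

Compute the characteristic polynomial p(t) = det(tI - S).
Cofactor expansion gives p(t) = t^3 + 19t^2 + 90t + 72.
Since p(-6) = 0, t = -6 is a root.
Dividing by (t + 6) leaves t^2 + 13t + 12.
The quadratic factors as (t + 12)·(t + 1).
Eigenvalues: -12, -6, -1.

-12, -6, -1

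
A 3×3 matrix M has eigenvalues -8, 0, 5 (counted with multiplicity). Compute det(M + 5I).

If M has eigenvalues -8, 0, 5, then M + 5I has eigenvalues -3, 5, 10.
det(M + 5I) = (-3) · (5) · (10) = -150.

-150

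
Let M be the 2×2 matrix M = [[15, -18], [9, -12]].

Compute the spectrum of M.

-3, 6

det(M - tI) = (15 - t)(-12 - t) - (-18)·(9) = t^2 - 3t - 18.
This factors as (t + 3)·(t - 6) = 0.
Eigenvalues: -3, 6.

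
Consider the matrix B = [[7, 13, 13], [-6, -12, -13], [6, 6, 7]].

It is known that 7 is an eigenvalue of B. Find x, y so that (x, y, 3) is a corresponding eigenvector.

We need (B - 7I)v = 0.
B - 7I = [[0, 13, 13], [-6, -19, -13], [6, 6, 0]].
Row 1: (0)·x + (13)·y + (13)·3 = 0
Row 2: (-6)·x + (-19)·y + (-13)·3 = 0
Row 3: (6)·x + (6)·y + (0)·3 = 0
Solving gives x = 3, y = -3.
Check: B·(3, -3, 3) = (21, -21, 21) = 7·(3, -3, 3).

3, -3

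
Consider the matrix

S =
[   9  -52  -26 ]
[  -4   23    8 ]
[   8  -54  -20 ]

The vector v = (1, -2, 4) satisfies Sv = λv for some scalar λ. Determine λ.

Compute Sv: S·(1, -2, 4) = (9, -18, 36).
Since Sv = λv, compare component 1: 9 = λ·1, so λ = 9.

9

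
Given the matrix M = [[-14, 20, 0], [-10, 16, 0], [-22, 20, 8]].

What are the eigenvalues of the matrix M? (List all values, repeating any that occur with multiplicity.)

The characteristic polynomial is p(μ) = det(μI - M).
Expanding along the first row, p(μ) = μ^3 - 10μ^2 - 8μ + 192.
Since p(6) = 0, μ = 6 is a root.
Factor out (μ - 6): p(μ) = (μ - 6)·(μ^2 - 4μ - 32).
The quadratic factors as (μ + 4)·(μ - 8).
Eigenvalues: -4, 6, 8.

-4, 6, 8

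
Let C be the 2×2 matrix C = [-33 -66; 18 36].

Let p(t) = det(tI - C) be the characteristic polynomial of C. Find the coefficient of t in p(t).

-3

The coefficient of t of det(tI - C) is −trace(C).
trace(C) = (-33) + (36) = 3, so the coefficient is -3.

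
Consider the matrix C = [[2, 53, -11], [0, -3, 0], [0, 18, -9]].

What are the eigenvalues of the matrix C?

The characteristic polynomial is p(λ) = det(λI - C).
Expanding the 3×3 determinant: p(λ) = λ^3 + 10λ^2 + 3λ - 54.
Rational-root test: λ = -9 gives p(-9) = 0.
Factor out (λ + 9): p(λ) = (λ + 9)·(λ^2 + λ - 6).
The quadratic factors as (λ + 3)·(λ - 2).
Eigenvalues: -9, -3, 2.

-9, -3, 2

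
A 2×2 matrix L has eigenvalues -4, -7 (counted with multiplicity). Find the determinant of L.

28

det(L) is the product of the eigenvalues: (-4) · (-7) = 28.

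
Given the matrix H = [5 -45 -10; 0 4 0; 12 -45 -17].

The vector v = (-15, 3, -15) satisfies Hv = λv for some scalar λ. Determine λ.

Compute Hv: H·(-15, 3, -15) = (-60, 12, -60).
Since Hv = λv, compare component 1: -60 = λ·-15, so λ = 4.

4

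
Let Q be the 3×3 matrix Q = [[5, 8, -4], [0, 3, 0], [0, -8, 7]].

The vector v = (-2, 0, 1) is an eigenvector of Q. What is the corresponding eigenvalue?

7

Compute Qv: Q·(-2, 0, 1) = (-14, 0, 7).
Since Qv = λv, compare component 1: -14 = λ·-2, so λ = 7.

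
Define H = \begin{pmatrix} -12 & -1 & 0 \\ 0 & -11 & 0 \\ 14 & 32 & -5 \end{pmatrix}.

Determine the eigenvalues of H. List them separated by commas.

Compute the characteristic polynomial p(μ) = det(μI - H).
Expanding along the first row, p(μ) = μ^3 + 28μ^2 + 247μ + 660.
Try μ = -11: p(-11) = 0, so -11 is a root.
Dividing by (μ + 11) leaves μ^2 + 17μ + 60.
The quadratic factors as (μ + 12)·(μ + 5).
Eigenvalues: -12, -11, -5.

-12, -11, -5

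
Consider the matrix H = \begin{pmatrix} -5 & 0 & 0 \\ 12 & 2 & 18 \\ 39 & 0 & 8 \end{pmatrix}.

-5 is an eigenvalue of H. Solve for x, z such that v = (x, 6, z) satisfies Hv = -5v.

We need (H + 5I)v = 0.
H + 5I = [[0, 0, 0], [12, 7, 18], [39, 0, 13]].
Row 1: (0)·x + (0)·6 + (0)·z = 0
Row 2: (12)·x + (7)·6 + (18)·z = 0
Row 3: (39)·x + (0)·6 + (13)·z = 0
Solving gives x = 1, z = -3.
Check: H·(1, 6, -3) = (-5, -30, 15) = -5·(1, 6, -3).

1, -3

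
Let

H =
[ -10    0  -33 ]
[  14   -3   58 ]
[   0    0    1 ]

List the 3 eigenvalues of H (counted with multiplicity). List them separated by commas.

-10, -3, 1

Compute the characteristic polynomial p(λ) = det(λI - H).
Expanding along the first row, p(λ) = λ^3 + 12λ^2 + 17λ - 30.
Rational-root test: λ = -3 gives p(-3) = 0.
Factor out (λ + 3): p(λ) = (λ + 3)·(λ^2 + 9λ - 10).
The quadratic factors as (λ + 10)·(λ - 1).
Eigenvalues: -10, -3, 1.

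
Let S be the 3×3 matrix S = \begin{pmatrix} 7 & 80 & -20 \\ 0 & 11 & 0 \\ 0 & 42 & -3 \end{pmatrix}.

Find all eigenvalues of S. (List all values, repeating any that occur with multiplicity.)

-3, 7, 11

The characteristic polynomial is p(λ) = det(λI - S).
Expanding along the first row, p(λ) = λ^3 - 15λ^2 + 23λ + 231.
Since p(7) = 0, λ = 7 is a root.
Factor out (λ - 7): p(λ) = (λ - 7)·(λ^2 - 8λ - 33).
The quadratic factors as (λ + 3)·(λ - 11).
Eigenvalues: -3, 7, 11.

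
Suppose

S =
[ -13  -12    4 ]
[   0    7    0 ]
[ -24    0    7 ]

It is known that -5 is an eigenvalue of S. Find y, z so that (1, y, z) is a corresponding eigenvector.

We need (S + 5I)v = 0.
S + 5I = [[-8, -12, 4], [0, 12, 0], [-24, 0, 12]].
Row 1: (-8)·1 + (-12)·y + (4)·z = 0
Row 2: (0)·1 + (12)·y + (0)·z = 0
Row 3: (-24)·1 + (0)·y + (12)·z = 0
Solving gives y = 0, z = 2.
Check: S·(1, 0, 2) = (-5, 0, -10) = -5·(1, 0, 2).

0, 2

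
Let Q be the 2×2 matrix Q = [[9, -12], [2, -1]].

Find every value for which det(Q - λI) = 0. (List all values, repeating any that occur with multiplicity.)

det(Q - rI) = (9 - r)(-1 - r) - (-12)·(2) = r^2 - 8r + 15.
This factors as (r - 3)·(r - 5) = 0.
Eigenvalues: 3, 5.

3, 5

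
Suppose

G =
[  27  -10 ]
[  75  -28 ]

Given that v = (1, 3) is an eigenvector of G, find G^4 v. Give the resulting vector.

(81, 243)

First find the eigenvalue: Gv = (-3, -9) = -3·(1, 3), so λ = -3.
Then G^4 v = λ^4·v = (-3)^4·(1, 3) = 81·(1, 3) = (81, 243).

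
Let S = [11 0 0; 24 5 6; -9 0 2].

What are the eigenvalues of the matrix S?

2, 5, 11

Compute the characteristic polynomial p(r) = det(rI - S).
Expanding along the first row, p(r) = r^3 - 18r^2 + 87r - 110.
Since p(2) = 0, r = 2 is a root.
Factor out (r - 2): p(r) = (r - 2)·(r^2 - 16r + 55).
The quadratic factors as (r - 5)·(r - 11).
Eigenvalues: 2, 5, 11.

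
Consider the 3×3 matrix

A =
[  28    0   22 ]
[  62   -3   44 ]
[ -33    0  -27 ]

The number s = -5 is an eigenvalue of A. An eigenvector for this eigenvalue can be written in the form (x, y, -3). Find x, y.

We need (A + 5I)v = 0.
A + 5I = [[33, 0, 22], [62, 2, 44], [-33, 0, -22]].
Row 1: (33)·x + (0)·y + (22)·-3 = 0
Row 2: (62)·x + (2)·y + (44)·-3 = 0
Row 3: (-33)·x + (0)·y + (-22)·-3 = 0
Solving gives x = 2, y = 4.
Check: A·(2, 4, -3) = (-10, -20, 15) = -5·(2, 4, -3).

2, 4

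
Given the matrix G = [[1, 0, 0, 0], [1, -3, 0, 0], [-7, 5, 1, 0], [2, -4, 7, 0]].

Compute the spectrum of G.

G is lower triangular, so its eigenvalues are the diagonal entries.
Diagonal: 1, -3, 1, 0.

-3, 0, 1, 1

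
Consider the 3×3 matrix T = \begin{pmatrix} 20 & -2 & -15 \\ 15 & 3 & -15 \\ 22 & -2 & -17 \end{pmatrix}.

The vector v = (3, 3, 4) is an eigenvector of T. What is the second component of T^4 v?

First find the eigenvalue: Tv = (-6, -6, -8) = -2·(3, 3, 4), so λ = -2.
Then T^4 v = λ^4·v = (-2)^4·(3, 3, 4) = 16·(3, 3, 4) = (48, 48, 64).

48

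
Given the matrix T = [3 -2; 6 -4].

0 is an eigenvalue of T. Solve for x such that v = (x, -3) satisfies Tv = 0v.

We need (T)v = 0.
T = [[3, -2], [6, -4]].
Row 1: (3)·x + (-2)·-3 = 0
Row 2: (6)·x + (-4)·-3 = 0
Solving gives x = -2.
Check: T·(-2, -3) = (0, 0) = 0·(-2, -3).

-2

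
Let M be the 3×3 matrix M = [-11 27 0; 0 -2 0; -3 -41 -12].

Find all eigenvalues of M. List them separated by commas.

-12, -11, -2

Compute the characteristic polynomial p(r) = det(rI - M).
Expanding the 3×3 determinant: p(r) = r^3 + 25r^2 + 178r + 264.
Since p(-2) = 0, r = -2 is a root.
Dividing by (r + 2) leaves r^2 + 23r + 132.
The quadratic factors as (r + 12)·(r + 11).
Eigenvalues: -12, -11, -2.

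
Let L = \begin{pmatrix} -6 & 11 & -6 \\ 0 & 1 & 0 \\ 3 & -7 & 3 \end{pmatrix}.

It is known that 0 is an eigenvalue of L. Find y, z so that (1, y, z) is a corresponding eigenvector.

We need (L)v = 0.
L = [[-6, 11, -6], [0, 1, 0], [3, -7, 3]].
Row 1: (-6)·1 + (11)·y + (-6)·z = 0
Row 2: (0)·1 + (1)·y + (0)·z = 0
Row 3: (3)·1 + (-7)·y + (3)·z = 0
Solving gives y = 0, z = -1.
Check: L·(1, 0, -1) = (0, 0, 0) = 0·(1, 0, -1).

0, -1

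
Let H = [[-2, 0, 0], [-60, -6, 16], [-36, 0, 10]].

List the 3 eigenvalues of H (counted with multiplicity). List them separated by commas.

-6, -2, 10

Set up det(rI - H) = 0.
Expanding the 3×3 determinant: p(r) = r^3 - 2r^2 - 68r - 120.
Since p(10) = 0, r = 10 is a root.
Factor out (r - 10): p(r) = (r - 10)·(r^2 + 8r + 12).
The quadratic factors as (r + 6)·(r + 2).
Eigenvalues: -6, -2, 10.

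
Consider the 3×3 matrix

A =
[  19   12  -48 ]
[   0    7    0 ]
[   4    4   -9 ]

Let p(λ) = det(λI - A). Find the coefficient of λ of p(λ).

p(λ) = λ^3 - 17λ^2 + 91λ - 147.
The coefficient of λ is 91.

91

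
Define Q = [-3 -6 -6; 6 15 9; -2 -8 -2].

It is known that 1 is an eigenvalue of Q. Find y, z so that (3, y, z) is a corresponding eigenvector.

0, -2

We need (Q - 1I)v = 0.
Q - 1I = [[-4, -6, -6], [6, 14, 9], [-2, -8, -3]].
Row 1: (-4)·3 + (-6)·y + (-6)·z = 0
Row 2: (6)·3 + (14)·y + (9)·z = 0
Row 3: (-2)·3 + (-8)·y + (-3)·z = 0
Solving gives y = 0, z = -2.
Check: Q·(3, 0, -2) = (3, 0, -2) = 1·(3, 0, -2).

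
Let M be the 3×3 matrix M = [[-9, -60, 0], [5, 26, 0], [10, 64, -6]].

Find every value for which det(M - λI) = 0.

The characteristic polynomial is p(r) = det(rI - M).
Cofactor expansion gives p(r) = r^3 - 11r^2 - 36r + 396.
Try r = 11: p(11) = 0, so 11 is a root.
Factor out (r - 11): p(r) = (r - 11)·(r^2 - 36).
The quadratic factors as (r + 6)·(r - 6).
Eigenvalues: -6, 6, 11.

-6, 6, 11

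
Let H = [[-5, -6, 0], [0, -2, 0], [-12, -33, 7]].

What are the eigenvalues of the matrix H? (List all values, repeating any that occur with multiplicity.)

The characteristic polynomial is p(t) = det(tI - H).
Expanding the 3×3 determinant: p(t) = t^3 - 39t - 70.
Since p(-2) = 0, t = -2 is a root.
Dividing by (t + 2) leaves t^2 - 2t - 35.
The quadratic factors as (t + 5)·(t - 7).
Eigenvalues: -5, -2, 7.

-5, -2, 7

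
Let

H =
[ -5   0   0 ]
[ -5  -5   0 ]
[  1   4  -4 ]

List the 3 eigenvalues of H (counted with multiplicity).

-5, -5, -4

H is lower triangular, so its eigenvalues are the diagonal entries.
Diagonal: -5, -5, -4.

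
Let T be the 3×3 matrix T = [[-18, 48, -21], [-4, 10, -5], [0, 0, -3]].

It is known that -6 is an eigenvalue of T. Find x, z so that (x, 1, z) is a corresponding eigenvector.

4, 0

We need (T + 6I)v = 0.
T + 6I = [[-12, 48, -21], [-4, 16, -5], [0, 0, 3]].
Row 1: (-12)·x + (48)·1 + (-21)·z = 0
Row 2: (-4)·x + (16)·1 + (-5)·z = 0
Row 3: (0)·x + (0)·1 + (3)·z = 0
Solving gives x = 4, z = 0.
Check: T·(4, 1, 0) = (-24, -6, 0) = -6·(4, 1, 0).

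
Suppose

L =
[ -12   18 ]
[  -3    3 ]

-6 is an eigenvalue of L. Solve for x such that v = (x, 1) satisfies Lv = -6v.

We need (L + 6I)v = 0.
L + 6I = [[-6, 18], [-3, 9]].
Row 1: (-6)·x + (18)·1 = 0
Row 2: (-3)·x + (9)·1 = 0
Solving gives x = 3.
Check: L·(3, 1) = (-18, -6) = -6·(3, 1).

3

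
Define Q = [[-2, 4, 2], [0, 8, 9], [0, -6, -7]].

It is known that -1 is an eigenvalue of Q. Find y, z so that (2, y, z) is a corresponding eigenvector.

We need (Q + 1I)v = 0.
Q + 1I = [[-1, 4, 2], [0, 9, 9], [0, -6, -6]].
Row 1: (-1)·2 + (4)·y + (2)·z = 0
Row 2: (0)·2 + (9)·y + (9)·z = 0
Row 3: (0)·2 + (-6)·y + (-6)·z = 0
Solving gives y = 1, z = -1.
Check: Q·(2, 1, -1) = (-2, -1, 1) = -1·(2, 1, -1).

1, -1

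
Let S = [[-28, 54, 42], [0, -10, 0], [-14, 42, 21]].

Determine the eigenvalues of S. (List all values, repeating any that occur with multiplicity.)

Set up det(tI - S) = 0.
Cofactor expansion gives p(t) = t^3 + 17t^2 + 70t.
Try t = -7: p(-7) = 0, so -7 is a root.
Factor out (t + 7): p(t) = (t + 7)·(t^2 + 10t).
The quadratic factors as (t + 10)·t.
Eigenvalues: -10, -7, 0.

-10, -7, 0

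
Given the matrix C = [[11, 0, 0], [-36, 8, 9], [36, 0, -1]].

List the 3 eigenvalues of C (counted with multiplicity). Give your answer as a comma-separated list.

The characteristic polynomial is p(λ) = det(λI - C).
Expanding along the first row, p(λ) = λ^3 - 18λ^2 + 69λ + 88.
Rational-root test: λ = -1 gives p(-1) = 0.
Dividing by (λ + 1) leaves λ^2 - 19λ + 88.
The quadratic factors as (λ - 8)·(λ - 11).
Eigenvalues: -1, 8, 11.

-1, 8, 11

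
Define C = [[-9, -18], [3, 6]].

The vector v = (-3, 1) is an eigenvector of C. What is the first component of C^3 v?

81

First find the eigenvalue: Cv = (9, -3) = -3·(-3, 1), so λ = -3.
Then C^3 v = λ^3·v = (-3)^3·(-3, 1) = -27·(-3, 1) = (81, -27).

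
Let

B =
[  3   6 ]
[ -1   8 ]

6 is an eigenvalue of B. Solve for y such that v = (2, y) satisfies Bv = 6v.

We need (B - 6I)v = 0.
B - 6I = [[-3, 6], [-1, 2]].
Row 1: (-3)·2 + (6)·y = 0
Row 2: (-1)·2 + (2)·y = 0
Solving gives y = 1.
Check: B·(2, 1) = (12, 6) = 6·(2, 1).

1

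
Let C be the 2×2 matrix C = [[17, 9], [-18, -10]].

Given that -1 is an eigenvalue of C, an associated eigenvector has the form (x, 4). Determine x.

-2

We need (C + 1I)v = 0.
C + 1I = [[18, 9], [-18, -9]].
Row 1: (18)·x + (9)·4 = 0
Row 2: (-18)·x + (-9)·4 = 0
Solving gives x = -2.
Check: C·(-2, 4) = (2, -4) = -1·(-2, 4).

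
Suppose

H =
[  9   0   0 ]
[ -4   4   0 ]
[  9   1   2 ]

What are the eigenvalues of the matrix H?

2, 4, 9

H is lower triangular, so its eigenvalues are the diagonal entries.
Diagonal: 9, 4, 2.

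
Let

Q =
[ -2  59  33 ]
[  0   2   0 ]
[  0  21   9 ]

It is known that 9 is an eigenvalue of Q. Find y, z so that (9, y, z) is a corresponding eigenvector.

0, 3

We need (Q - 9I)v = 0.
Q - 9I = [[-11, 59, 33], [0, -7, 0], [0, 21, 0]].
Row 1: (-11)·9 + (59)·y + (33)·z = 0
Row 2: (0)·9 + (-7)·y + (0)·z = 0
Row 3: (0)·9 + (21)·y + (0)·z = 0
Solving gives y = 0, z = 3.
Check: Q·(9, 0, 3) = (81, 0, 27) = 9·(9, 0, 3).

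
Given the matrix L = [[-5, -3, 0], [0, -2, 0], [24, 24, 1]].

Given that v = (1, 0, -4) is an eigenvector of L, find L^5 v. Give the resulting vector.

(-3125, 0, 12500)

First find the eigenvalue: Lv = (-5, 0, 20) = -5·(1, 0, -4), so λ = -5.
Then L^5 v = λ^5·v = (-5)^5·(1, 0, -4) = -3125·(1, 0, -4) = (-3125, 0, 12500).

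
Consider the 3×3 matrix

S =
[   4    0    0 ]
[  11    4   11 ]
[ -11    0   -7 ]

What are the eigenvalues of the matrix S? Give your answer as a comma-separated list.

-7, 4, 4

The characteristic polynomial is p(λ) = det(λI - S).
Expanding along the first row, p(λ) = λ^3 - λ^2 - 40λ + 112.
Since p(4) = 0, λ = 4 is a root.
Dividing by (λ - 4) leaves λ^2 + 3λ - 28.
The quadratic factors as (λ + 7)·(λ - 4).
Eigenvalues: -7, 4, 4.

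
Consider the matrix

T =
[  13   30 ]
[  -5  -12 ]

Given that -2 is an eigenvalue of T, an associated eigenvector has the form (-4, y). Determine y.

We need (T + 2I)v = 0.
T + 2I = [[15, 30], [-5, -10]].
Row 1: (15)·-4 + (30)·y = 0
Row 2: (-5)·-4 + (-10)·y = 0
Solving gives y = 2.
Check: T·(-4, 2) = (8, -4) = -2·(-4, 2).

2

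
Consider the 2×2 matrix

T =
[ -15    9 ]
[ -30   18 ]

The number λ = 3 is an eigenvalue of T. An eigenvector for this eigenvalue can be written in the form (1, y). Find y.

2

We need (T - 3I)v = 0.
T - 3I = [[-18, 9], [-30, 15]].
Row 1: (-18)·1 + (9)·y = 0
Row 2: (-30)·1 + (15)·y = 0
Solving gives y = 2.
Check: T·(1, 2) = (3, 6) = 3·(1, 2).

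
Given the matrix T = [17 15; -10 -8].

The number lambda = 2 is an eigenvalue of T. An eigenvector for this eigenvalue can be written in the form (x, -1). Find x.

1

We need (T - 2I)v = 0.
T - 2I = [[15, 15], [-10, -10]].
Row 1: (15)·x + (15)·-1 = 0
Row 2: (-10)·x + (-10)·-1 = 0
Solving gives x = 1.
Check: T·(1, -1) = (2, -2) = 2·(1, -1).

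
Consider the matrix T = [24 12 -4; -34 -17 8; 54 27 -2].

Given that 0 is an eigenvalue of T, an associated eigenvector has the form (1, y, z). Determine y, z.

We need (T)v = 0.
T = [[24, 12, -4], [-34, -17, 8], [54, 27, -2]].
Row 1: (24)·1 + (12)·y + (-4)·z = 0
Row 2: (-34)·1 + (-17)·y + (8)·z = 0
Row 3: (54)·1 + (27)·y + (-2)·z = 0
Solving gives y = -2, z = 0.
Check: T·(1, -2, 0) = (0, 0, 0) = 0·(1, -2, 0).

-2, 0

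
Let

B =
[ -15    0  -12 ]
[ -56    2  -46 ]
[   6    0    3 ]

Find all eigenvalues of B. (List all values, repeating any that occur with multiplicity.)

-9, -3, 2

Compute the characteristic polynomial p(lambda) = det(lambda·I - B).
Expanding along the first row, p(lambda) = lambda^3 + 10·lambda^2 + 3·lambda - 54.
Since p(-3) = 0, lambda = -3 is a root.
Factor out (lambda + 3): p(lambda) = (lambda + 3)·(lambda^2 + 7·lambda - 18).
The quadratic factors as (lambda + 9)·(lambda - 2).
Eigenvalues: -9, -3, 2.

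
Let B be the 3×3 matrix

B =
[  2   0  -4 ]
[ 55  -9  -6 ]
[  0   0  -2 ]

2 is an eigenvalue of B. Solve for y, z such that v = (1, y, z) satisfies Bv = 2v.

We need (B - 2I)v = 0.
B - 2I = [[0, 0, -4], [55, -11, -6], [0, 0, -4]].
Row 1: (0)·1 + (0)·y + (-4)·z = 0
Row 2: (55)·1 + (-11)·y + (-6)·z = 0
Row 3: (0)·1 + (0)·y + (-4)·z = 0
Solving gives y = 5, z = 0.
Check: B·(1, 5, 0) = (2, 10, 0) = 2·(1, 5, 0).

5, 0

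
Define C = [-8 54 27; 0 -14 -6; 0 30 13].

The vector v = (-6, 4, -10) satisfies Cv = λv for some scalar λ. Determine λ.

1

Compute Cv: C·(-6, 4, -10) = (-6, 4, -10).
Since Cv = λv, compare component 1: -6 = λ·-6, so λ = 1.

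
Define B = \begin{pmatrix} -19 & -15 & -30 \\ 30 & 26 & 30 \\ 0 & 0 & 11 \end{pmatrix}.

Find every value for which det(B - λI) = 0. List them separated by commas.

-4, 11, 11

Compute the characteristic polynomial p(λ) = det(λI - B).
Expanding along the first row, p(λ) = λ^3 - 18λ^2 + 33λ + 484.
Rational-root test: λ = -4 gives p(-4) = 0.
Factor out (λ + 4): p(λ) = (λ + 4)·(λ^2 - 22λ + 121).
The quadratic factor is (λ - 11)^2.
Eigenvalues: -4, 11, 11.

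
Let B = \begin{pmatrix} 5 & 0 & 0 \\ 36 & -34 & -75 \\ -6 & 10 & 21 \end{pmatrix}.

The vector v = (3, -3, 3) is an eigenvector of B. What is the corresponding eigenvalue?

5

Compute Bv: B·(3, -3, 3) = (15, -15, 15).
Since Bv = λv, compare component 1: 15 = λ·3, so λ = 5.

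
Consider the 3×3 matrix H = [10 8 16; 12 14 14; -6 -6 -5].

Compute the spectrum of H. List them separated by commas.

2, 7, 10

Compute the characteristic polynomial p(λ) = det(λI - H).
Expanding along the first row, p(λ) = λ^3 - 19λ^2 + 104λ - 140.
Try λ = 10: p(10) = 0, so 10 is a root.
Factor out (λ - 10): p(λ) = (λ - 10)·(λ^2 - 9λ + 14).
The quadratic factors as (λ - 2)·(λ - 7).
Eigenvalues: 2, 7, 10.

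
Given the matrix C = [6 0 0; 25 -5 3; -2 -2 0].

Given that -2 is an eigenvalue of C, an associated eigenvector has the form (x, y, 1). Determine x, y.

0, 1

We need (C + 2I)v = 0.
C + 2I = [[8, 0, 0], [25, -3, 3], [-2, -2, 2]].
Row 1: (8)·x + (0)·y + (0)·1 = 0
Row 2: (25)·x + (-3)·y + (3)·1 = 0
Row 3: (-2)·x + (-2)·y + (2)·1 = 0
Solving gives x = 0, y = 1.
Check: C·(0, 1, 1) = (0, -2, -2) = -2·(0, 1, 1).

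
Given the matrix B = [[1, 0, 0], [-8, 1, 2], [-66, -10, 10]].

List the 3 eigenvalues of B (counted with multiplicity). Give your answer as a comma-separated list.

Set up det(rI - B) = 0.
Cofactor expansion gives p(r) = r^3 - 12r^2 + 41r - 30.
Rational-root test: r = 6 gives p(6) = 0.
Dividing by (r - 6) leaves r^2 - 6r + 5.
The quadratic factors as (r - 1)·(r - 5).
Eigenvalues: 1, 5, 6.

1, 5, 6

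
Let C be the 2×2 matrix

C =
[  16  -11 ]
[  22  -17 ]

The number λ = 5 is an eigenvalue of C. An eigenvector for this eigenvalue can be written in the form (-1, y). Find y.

We need (C - 5I)v = 0.
C - 5I = [[11, -11], [22, -22]].
Row 1: (11)·-1 + (-11)·y = 0
Row 2: (22)·-1 + (-22)·y = 0
Solving gives y = -1.
Check: C·(-1, -1) = (-5, -5) = 5·(-1, -1).

-1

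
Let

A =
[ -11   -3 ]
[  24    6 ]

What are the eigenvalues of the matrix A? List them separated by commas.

-3, -2

det(A - sI) = (-11 - s)(6 - s) - (-3)·(24) = s^2 + 5s + 6.
This factors as (s + 3)·(s + 2) = 0.
Eigenvalues: -3, -2.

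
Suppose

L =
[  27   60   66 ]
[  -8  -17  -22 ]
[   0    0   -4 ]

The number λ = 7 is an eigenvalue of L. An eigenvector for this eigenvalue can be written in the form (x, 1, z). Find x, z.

-3, 0

We need (L - 7I)v = 0.
L - 7I = [[20, 60, 66], [-8, -24, -22], [0, 0, -11]].
Row 1: (20)·x + (60)·1 + (66)·z = 0
Row 2: (-8)·x + (-24)·1 + (-22)·z = 0
Row 3: (0)·x + (0)·1 + (-11)·z = 0
Solving gives x = -3, z = 0.
Check: L·(-3, 1, 0) = (-21, 7, 0) = 7·(-3, 1, 0).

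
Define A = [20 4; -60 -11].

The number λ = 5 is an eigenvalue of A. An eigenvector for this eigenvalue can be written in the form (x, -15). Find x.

We need (A - 5I)v = 0.
A - 5I = [[15, 4], [-60, -16]].
Row 1: (15)·x + (4)·-15 = 0
Row 2: (-60)·x + (-16)·-15 = 0
Solving gives x = 4.
Check: A·(4, -15) = (20, -75) = 5·(4, -15).

4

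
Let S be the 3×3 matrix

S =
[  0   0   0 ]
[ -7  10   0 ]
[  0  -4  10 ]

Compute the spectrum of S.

0, 10, 10

S is lower triangular, so its eigenvalues are the diagonal entries.
Diagonal: 0, 10, 10.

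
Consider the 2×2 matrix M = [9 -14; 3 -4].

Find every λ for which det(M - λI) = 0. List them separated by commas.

det(M - rI) = (9 - r)(-4 - r) - (-14)·(3) = r^2 - 5r + 6.
This factors as (r - 2)·(r - 3) = 0.
Eigenvalues: 2, 3.

2, 3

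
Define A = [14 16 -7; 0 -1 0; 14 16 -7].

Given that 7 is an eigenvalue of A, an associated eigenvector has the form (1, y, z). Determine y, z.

0, 1

We need (A - 7I)v = 0.
A - 7I = [[7, 16, -7], [0, -8, 0], [14, 16, -14]].
Row 1: (7)·1 + (16)·y + (-7)·z = 0
Row 2: (0)·1 + (-8)·y + (0)·z = 0
Row 3: (14)·1 + (16)·y + (-14)·z = 0
Solving gives y = 0, z = 1.
Check: A·(1, 0, 1) = (7, 0, 7) = 7·(1, 0, 1).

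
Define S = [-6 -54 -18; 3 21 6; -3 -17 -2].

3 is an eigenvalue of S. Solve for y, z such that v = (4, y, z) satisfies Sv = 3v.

-1, 1

We need (S - 3I)v = 0.
S - 3I = [[-9, -54, -18], [3, 18, 6], [-3, -17, -5]].
Row 1: (-9)·4 + (-54)·y + (-18)·z = 0
Row 2: (3)·4 + (18)·y + (6)·z = 0
Row 3: (-3)·4 + (-17)·y + (-5)·z = 0
Solving gives y = -1, z = 1.
Check: S·(4, -1, 1) = (12, -3, 3) = 3·(4, -1, 1).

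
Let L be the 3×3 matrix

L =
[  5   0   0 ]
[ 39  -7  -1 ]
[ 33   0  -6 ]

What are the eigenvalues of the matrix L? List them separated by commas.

-7, -6, 5

Compute the characteristic polynomial p(s) = det(sI - L).
Cofactor expansion gives p(s) = s^3 + 8s^2 - 23s - 210.
Try s = 5: p(5) = 0, so 5 is a root.
Factor out (s - 5): p(s) = (s - 5)·(s^2 + 13s + 42).
The quadratic factors as (s + 7)·(s + 6).
Eigenvalues: -7, -6, 5.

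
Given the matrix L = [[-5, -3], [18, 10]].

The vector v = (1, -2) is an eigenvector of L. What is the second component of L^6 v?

First find the eigenvalue: Lv = (1, -2) = 1·(1, -2), so λ = 1.
Then L^6 v = λ^6·v = 1^6·(1, -2) = 1·(1, -2) = (1, -2).

-2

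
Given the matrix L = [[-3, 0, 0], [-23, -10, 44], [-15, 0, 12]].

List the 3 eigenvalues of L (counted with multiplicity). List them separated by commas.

-10, -3, 12

Compute the characteristic polynomial p(r) = det(rI - L).
Expanding along the first row, p(r) = r^3 + r^2 - 126r - 360.
Since p(-3) = 0, r = -3 is a root.
Dividing by (r + 3) leaves r^2 - 2r - 120.
The quadratic factors as (r + 10)·(r - 12).
Eigenvalues: -10, -3, 12.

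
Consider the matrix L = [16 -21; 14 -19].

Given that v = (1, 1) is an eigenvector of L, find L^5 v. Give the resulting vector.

First find the eigenvalue: Lv = (-5, -5) = -5·(1, 1), so λ = -5.
Then L^5 v = λ^5·v = (-5)^5·(1, 1) = -3125·(1, 1) = (-3125, -3125).

(-3125, -3125)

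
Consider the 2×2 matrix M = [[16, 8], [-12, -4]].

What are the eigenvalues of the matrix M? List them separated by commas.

det(M - lambda·I) = (16 - lambda)(-4 - lambda) - (8)·(-12) = lambda^2 - 12·lambda + 32.
This factors as (lambda - 4)·(lambda - 8) = 0.
Eigenvalues: 4, 8.

4, 8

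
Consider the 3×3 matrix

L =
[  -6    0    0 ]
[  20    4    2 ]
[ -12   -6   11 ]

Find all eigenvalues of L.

Compute the characteristic polynomial p(s) = det(sI - L).
Expanding along the first row, p(s) = s^3 - 9s^2 - 34s + 336.
Rational-root test: s = -6 gives p(-6) = 0.
Dividing by (s + 6) leaves s^2 - 15s + 56.
The quadratic factors as (s - 7)·(s - 8).
Eigenvalues: -6, 7, 8.

-6, 7, 8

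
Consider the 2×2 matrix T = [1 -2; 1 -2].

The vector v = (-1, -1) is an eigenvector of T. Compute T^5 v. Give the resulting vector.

First find the eigenvalue: Tv = (1, 1) = -1·(-1, -1), so λ = -1.
Then T^5 v = λ^5·v = (-1)^5·(-1, -1) = -1·(-1, -1) = (1, 1).

(1, 1)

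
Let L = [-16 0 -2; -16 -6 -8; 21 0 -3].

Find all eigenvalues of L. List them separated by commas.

-10, -9, -6

The characteristic polynomial is p(λ) = det(λI - L).
Expanding along the first row, p(λ) = λ^3 + 25λ^2 + 204λ + 540.
Rational-root test: λ = -10 gives p(-10) = 0.
Factor out (λ + 10): p(λ) = (λ + 10)·(λ^2 + 15λ + 54).
The quadratic factors as (λ + 9)·(λ + 6).
Eigenvalues: -10, -9, -6.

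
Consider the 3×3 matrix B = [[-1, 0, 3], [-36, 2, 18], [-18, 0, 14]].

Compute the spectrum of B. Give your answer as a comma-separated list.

2, 5, 8

Set up det(λI - B) = 0.
Expanding the 3×3 determinant: p(λ) = λ^3 - 15λ^2 + 66λ - 80.
Try λ = 5: p(5) = 0, so 5 is a root.
Dividing by (λ - 5) leaves λ^2 - 10λ + 16.
The quadratic factors as (λ - 2)·(λ - 8).
Eigenvalues: 2, 5, 8.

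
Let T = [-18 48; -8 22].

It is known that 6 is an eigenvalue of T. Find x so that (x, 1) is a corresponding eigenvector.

2

We need (T - 6I)v = 0.
T - 6I = [[-24, 48], [-8, 16]].
Row 1: (-24)·x + (48)·1 = 0
Row 2: (-8)·x + (16)·1 = 0
Solving gives x = 2.
Check: T·(2, 1) = (12, 6) = 6·(2, 1).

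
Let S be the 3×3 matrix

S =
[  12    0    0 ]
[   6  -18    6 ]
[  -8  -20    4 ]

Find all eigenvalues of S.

-8, -6, 12

The characteristic polynomial is p(λ) = det(λI - S).
Cofactor expansion gives p(λ) = λ^3 + 2λ^2 - 120λ - 576.
Rational-root test: λ = -6 gives p(-6) = 0.
Dividing by (λ + 6) leaves λ^2 - 4λ - 96.
The quadratic factors as (λ + 8)·(λ - 12).
Eigenvalues: -8, -6, 12.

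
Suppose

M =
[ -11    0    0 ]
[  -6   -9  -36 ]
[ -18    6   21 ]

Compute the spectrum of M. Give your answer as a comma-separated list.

Compute the characteristic polynomial p(t) = det(tI - M).
Cofactor expansion gives p(t) = t^3 - t^2 - 105t + 297.
Rational-root test: t = 3 gives p(3) = 0.
Factor out (t - 3): p(t) = (t - 3)·(t^2 + 2t - 99).
The quadratic factors as (t + 11)·(t - 9).
Eigenvalues: -11, 3, 9.

-11, 3, 9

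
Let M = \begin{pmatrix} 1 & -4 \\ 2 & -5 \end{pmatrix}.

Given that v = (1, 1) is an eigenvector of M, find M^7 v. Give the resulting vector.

(-2187, -2187)

First find the eigenvalue: Mv = (-3, -3) = -3·(1, 1), so λ = -3.
Then M^7 v = λ^7·v = (-3)^7·(1, 1) = -2187·(1, 1) = (-2187, -2187).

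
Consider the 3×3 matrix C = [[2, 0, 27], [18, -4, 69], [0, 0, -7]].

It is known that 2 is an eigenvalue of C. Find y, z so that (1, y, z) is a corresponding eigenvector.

3, 0

We need (C - 2I)v = 0.
C - 2I = [[0, 0, 27], [18, -6, 69], [0, 0, -9]].
Row 1: (0)·1 + (0)·y + (27)·z = 0
Row 2: (18)·1 + (-6)·y + (69)·z = 0
Row 3: (0)·1 + (0)·y + (-9)·z = 0
Solving gives y = 3, z = 0.
Check: C·(1, 3, 0) = (2, 6, 0) = 2·(1, 3, 0).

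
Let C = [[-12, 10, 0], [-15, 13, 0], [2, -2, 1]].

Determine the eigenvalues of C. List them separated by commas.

-2, 1, 3

The characteristic polynomial is p(μ) = det(μI - C).
Expanding along the first row, p(μ) = μ^3 - 2μ^2 - 5μ + 6.
Try μ = 1: p(1) = 0, so 1 is a root.
Factor out (μ - 1): p(μ) = (μ - 1)·(μ^2 - μ - 6).
The quadratic factors as (μ + 2)·(μ - 3).
Eigenvalues: -2, 1, 3.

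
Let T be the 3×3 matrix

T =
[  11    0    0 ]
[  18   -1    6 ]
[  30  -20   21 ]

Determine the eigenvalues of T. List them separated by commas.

Set up det(λI - T) = 0.
Cofactor expansion gives p(λ) = λ^3 - 31λ^2 + 319λ - 1089.
Since p(9) = 0, λ = 9 is a root.
Dividing by (λ - 9) leaves λ^2 - 22λ + 121.
The quadratic factor is (λ - 11)^2.
Eigenvalues: 9, 11, 11.

9, 11, 11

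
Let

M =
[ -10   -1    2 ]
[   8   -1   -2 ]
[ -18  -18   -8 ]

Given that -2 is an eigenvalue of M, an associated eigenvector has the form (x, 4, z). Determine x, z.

-2, -6

We need (M + 2I)v = 0.
M + 2I = [[-8, -1, 2], [8, 1, -2], [-18, -18, -6]].
Row 1: (-8)·x + (-1)·4 + (2)·z = 0
Row 2: (8)·x + (1)·4 + (-2)·z = 0
Row 3: (-18)·x + (-18)·4 + (-6)·z = 0
Solving gives x = -2, z = -6.
Check: M·(-2, 4, -6) = (4, -8, 12) = -2·(-2, 4, -6).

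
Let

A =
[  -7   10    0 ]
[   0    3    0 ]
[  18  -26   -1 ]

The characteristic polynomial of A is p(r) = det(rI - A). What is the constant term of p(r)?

p(r) = r^3 + 5r^2 - 17r - 21.
The constant term is -21.

-21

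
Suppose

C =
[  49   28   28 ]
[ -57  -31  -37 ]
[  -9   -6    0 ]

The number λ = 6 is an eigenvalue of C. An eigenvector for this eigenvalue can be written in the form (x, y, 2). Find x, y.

0, -2

We need (C - 6I)v = 0.
C - 6I = [[43, 28, 28], [-57, -37, -37], [-9, -6, -6]].
Row 1: (43)·x + (28)·y + (28)·2 = 0
Row 2: (-57)·x + (-37)·y + (-37)·2 = 0
Row 3: (-9)·x + (-6)·y + (-6)·2 = 0
Solving gives x = 0, y = -2.
Check: C·(0, -2, 2) = (0, -12, 12) = 6·(0, -2, 2).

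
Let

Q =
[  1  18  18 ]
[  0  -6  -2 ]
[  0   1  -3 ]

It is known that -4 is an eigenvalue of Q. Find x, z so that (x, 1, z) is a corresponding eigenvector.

0, -1

We need (Q + 4I)v = 0.
Q + 4I = [[5, 18, 18], [0, -2, -2], [0, 1, 1]].
Row 1: (5)·x + (18)·1 + (18)·z = 0
Row 2: (0)·x + (-2)·1 + (-2)·z = 0
Row 3: (0)·x + (1)·1 + (1)·z = 0
Solving gives x = 0, z = -1.
Check: Q·(0, 1, -1) = (0, -4, 4) = -4·(0, 1, -1).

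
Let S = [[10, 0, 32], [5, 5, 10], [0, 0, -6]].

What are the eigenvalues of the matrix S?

Set up det(tI - S) = 0.
Expanding the 3×3 determinant: p(t) = t^3 - 9t^2 - 40t + 300.
Try t = 5: p(5) = 0, so 5 is a root.
Dividing by (t - 5) leaves t^2 - 4t - 60.
The quadratic factors as (t + 6)·(t - 10).
Eigenvalues: -6, 5, 10.

-6, 5, 10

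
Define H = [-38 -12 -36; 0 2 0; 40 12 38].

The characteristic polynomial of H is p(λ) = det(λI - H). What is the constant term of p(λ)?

p(λ) = λ^3 - 2λ^2 - 4λ + 8.
The constant term is 8.

8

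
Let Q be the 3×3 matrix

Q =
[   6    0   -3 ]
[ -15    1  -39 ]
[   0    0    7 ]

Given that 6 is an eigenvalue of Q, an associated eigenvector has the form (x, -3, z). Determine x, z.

We need (Q - 6I)v = 0.
Q - 6I = [[0, 0, -3], [-15, -5, -39], [0, 0, 1]].
Row 1: (0)·x + (0)·-3 + (-3)·z = 0
Row 2: (-15)·x + (-5)·-3 + (-39)·z = 0
Row 3: (0)·x + (0)·-3 + (1)·z = 0
Solving gives x = 1, z = 0.
Check: Q·(1, -3, 0) = (6, -18, 0) = 6·(1, -3, 0).

1, 0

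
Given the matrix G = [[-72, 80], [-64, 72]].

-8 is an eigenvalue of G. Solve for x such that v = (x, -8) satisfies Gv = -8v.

We need (G + 8I)v = 0.
G + 8I = [[-64, 80], [-64, 80]].
Row 1: (-64)·x + (80)·-8 = 0
Row 2: (-64)·x + (80)·-8 = 0
Solving gives x = -10.
Check: G·(-10, -8) = (80, 64) = -8·(-10, -8).

-10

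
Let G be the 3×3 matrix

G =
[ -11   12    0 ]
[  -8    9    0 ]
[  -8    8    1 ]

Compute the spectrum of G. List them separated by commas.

Compute the characteristic polynomial p(r) = det(rI - G).
Cofactor expansion gives p(r) = r^3 + r^2 - 5r + 3.
Rational-root test: r = -3 gives p(-3) = 0.
Factor out (r + 3): p(r) = (r + 3)·(r^2 - 2r + 1).
The quadratic factor is (r - 1)^2.
Eigenvalues: -3, 1, 1.

-3, 1, 1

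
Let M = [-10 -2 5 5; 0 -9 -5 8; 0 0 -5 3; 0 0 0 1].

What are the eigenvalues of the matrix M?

M is upper triangular, so its eigenvalues are the diagonal entries.
Diagonal: -10, -9, -5, 1.

-10, -9, -5, 1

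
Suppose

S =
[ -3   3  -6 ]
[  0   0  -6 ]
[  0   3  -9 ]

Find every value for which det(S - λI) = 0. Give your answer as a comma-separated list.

-6, -3, -3

Compute the characteristic polynomial p(s) = det(sI - S).
Expanding along the first row, p(s) = s^3 + 12s^2 + 45s + 54.
Try s = -3: p(-3) = 0, so -3 is a root.
Factor out (s + 3): p(s) = (s + 3)·(s^2 + 9s + 18).
The quadratic factors as (s + 6)·(s + 3).
Eigenvalues: -6, -3, -3.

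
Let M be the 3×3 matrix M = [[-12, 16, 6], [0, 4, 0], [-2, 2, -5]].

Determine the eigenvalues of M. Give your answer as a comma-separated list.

-9, -8, 4

The characteristic polynomial is p(λ) = det(λI - M).
Cofactor expansion gives p(λ) = λ^3 + 13λ^2 + 4λ - 288.
Try λ = -8: p(-8) = 0, so -8 is a root.
Factor out (λ + 8): p(λ) = (λ + 8)·(λ^2 + 5λ - 36).
The quadratic factors as (λ + 9)·(λ - 4).
Eigenvalues: -9, -8, 4.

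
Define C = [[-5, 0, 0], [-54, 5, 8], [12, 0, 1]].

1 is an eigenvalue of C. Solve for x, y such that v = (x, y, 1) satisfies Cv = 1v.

We need (C - 1I)v = 0.
C - 1I = [[-6, 0, 0], [-54, 4, 8], [12, 0, 0]].
Row 1: (-6)·x + (0)·y + (0)·1 = 0
Row 2: (-54)·x + (4)·y + (8)·1 = 0
Row 3: (12)·x + (0)·y + (0)·1 = 0
Solving gives x = 0, y = -2.
Check: C·(0, -2, 1) = (0, -2, 1) = 1·(0, -2, 1).

0, -2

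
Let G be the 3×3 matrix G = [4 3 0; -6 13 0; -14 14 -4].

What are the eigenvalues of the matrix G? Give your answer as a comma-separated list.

The characteristic polynomial is p(lambda) = det(lambda·I - G).
Cofactor expansion gives p(lambda) = lambda^3 - 13·lambda^2 + 2·lambda + 280.
Since p(-4) = 0, lambda = -4 is a root.
Factor out (lambda + 4): p(lambda) = (lambda + 4)·(lambda^2 - 17·lambda + 70).
The quadratic factors as (lambda - 7)·(lambda - 10).
Eigenvalues: -4, 7, 10.

-4, 7, 10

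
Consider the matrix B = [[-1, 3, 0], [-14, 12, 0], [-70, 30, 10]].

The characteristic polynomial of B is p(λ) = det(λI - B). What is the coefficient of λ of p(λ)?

p(λ) = λ^3 - 21λ^2 + 140λ - 300.
The coefficient of λ is 140.

140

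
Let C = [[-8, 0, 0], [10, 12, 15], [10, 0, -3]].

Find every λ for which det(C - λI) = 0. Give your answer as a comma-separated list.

The characteristic polynomial is p(t) = det(tI - C).
Cofactor expansion gives p(t) = t^3 - t^2 - 108t - 288.
Since p(-3) = 0, t = -3 is a root.
Dividing by (t + 3) leaves t^2 - 4t - 96.
The quadratic factors as (t + 8)·(t - 12).
Eigenvalues: -8, -3, 12.

-8, -3, 12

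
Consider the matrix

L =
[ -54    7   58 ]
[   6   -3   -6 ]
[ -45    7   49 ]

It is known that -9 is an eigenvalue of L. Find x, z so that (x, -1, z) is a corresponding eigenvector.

5, 4

We need (L + 9I)v = 0.
L + 9I = [[-45, 7, 58], [6, 6, -6], [-45, 7, 58]].
Row 1: (-45)·x + (7)·-1 + (58)·z = 0
Row 2: (6)·x + (6)·-1 + (-6)·z = 0
Row 3: (-45)·x + (7)·-1 + (58)·z = 0
Solving gives x = 5, z = 4.
Check: L·(5, -1, 4) = (-45, 9, -36) = -9·(5, -1, 4).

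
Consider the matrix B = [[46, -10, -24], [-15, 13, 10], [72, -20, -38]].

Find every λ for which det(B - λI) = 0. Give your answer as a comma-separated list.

3, 8, 10

Compute the characteristic polynomial p(μ) = det(μI - B).
Cofactor expansion gives p(μ) = μ^3 - 21μ^2 + 134μ - 240.
Since p(3) = 0, μ = 3 is a root.
Factor out (μ - 3): p(μ) = (μ - 3)·(μ^2 - 18μ + 80).
The quadratic factors as (μ - 8)·(μ - 10).
Eigenvalues: 3, 8, 10.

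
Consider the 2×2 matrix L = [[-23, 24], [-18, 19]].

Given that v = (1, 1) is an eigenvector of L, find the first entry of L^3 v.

1

First find the eigenvalue: Lv = (1, 1) = 1·(1, 1), so λ = 1.
Then L^3 v = λ^3·v = 1^3·(1, 1) = 1·(1, 1) = (1, 1).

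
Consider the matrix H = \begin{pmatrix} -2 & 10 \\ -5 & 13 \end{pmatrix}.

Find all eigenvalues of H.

det(H - tI) = (-2 - t)(13 - t) - (10)·(-5) = t^2 - 11t + 24.
This factors as (t - 3)·(t - 8) = 0.
Eigenvalues: 3, 8.

3, 8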